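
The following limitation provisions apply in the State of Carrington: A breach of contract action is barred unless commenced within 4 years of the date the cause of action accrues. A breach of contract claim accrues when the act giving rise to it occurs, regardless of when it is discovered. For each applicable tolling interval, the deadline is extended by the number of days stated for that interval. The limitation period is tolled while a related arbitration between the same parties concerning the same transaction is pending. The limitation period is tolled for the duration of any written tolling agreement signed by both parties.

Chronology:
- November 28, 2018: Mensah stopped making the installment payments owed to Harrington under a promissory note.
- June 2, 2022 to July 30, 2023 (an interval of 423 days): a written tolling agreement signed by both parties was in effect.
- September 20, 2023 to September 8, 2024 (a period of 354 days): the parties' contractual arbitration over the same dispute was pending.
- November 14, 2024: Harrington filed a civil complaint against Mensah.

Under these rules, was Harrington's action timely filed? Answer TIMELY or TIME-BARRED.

TIMELY

The claim accrued on November 28, 2018, when the wrongful act occurred.
Adding the 4 years base period to November 28, 2018 gives a deadline of November 28, 2022, before any tolling.
The period was tolled for 423 days by the written tolling agreement (June 2, 2022 to July 30, 2023), pushing the deadline to January 25, 2024.
The pending related arbitration from September 20, 2023 to September 8, 2024 tolled the period for 354 days, extending the deadline to January 13, 2025.
Filing on November 14, 2024 beat the January 13, 2025 deadline — the action is timely.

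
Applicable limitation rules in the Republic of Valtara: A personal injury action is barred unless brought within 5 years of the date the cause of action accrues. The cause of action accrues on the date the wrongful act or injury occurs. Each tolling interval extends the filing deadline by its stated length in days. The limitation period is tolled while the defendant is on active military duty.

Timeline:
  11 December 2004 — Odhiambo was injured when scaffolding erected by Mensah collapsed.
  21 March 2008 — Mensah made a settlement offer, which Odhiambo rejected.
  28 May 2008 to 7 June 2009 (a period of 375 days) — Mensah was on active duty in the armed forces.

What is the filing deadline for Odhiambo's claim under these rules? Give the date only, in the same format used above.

21 December 2010

The claim accrued on 11 December 2004, when the wrongful act occurred.
The untolled deadline — 5 years after 11 December 2004 — is 11 December 2009.
The defendant's active military service from 28 May 2008 to 7 June 2009 tolled the period for 375 days, extending the deadline to 21 December 2010.
The other events in the timeline have no effect on the limitation period under the stated rules.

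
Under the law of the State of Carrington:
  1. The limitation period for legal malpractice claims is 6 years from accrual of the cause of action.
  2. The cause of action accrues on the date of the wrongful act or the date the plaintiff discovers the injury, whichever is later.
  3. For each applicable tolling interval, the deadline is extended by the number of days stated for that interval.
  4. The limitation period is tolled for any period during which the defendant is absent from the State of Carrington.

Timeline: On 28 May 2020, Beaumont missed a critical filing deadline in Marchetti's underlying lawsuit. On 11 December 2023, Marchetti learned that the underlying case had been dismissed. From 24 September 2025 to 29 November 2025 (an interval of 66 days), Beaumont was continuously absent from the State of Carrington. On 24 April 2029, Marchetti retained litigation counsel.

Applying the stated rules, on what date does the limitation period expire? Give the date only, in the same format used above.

Taking the later of the act (28 May 2020) and discovery (11 December 2023), the claim accrued on 11 December 2023.
6 years from 11 December 2023 is 11 December 2029.
Because the defendant's absence from the jurisdiction ran from 24 September 2025 to 29 November 2025, the deadline is extended by 66 days to 15 February 2030.
None of the other events listed affects the running of the period under the stated rules.

15 February 2030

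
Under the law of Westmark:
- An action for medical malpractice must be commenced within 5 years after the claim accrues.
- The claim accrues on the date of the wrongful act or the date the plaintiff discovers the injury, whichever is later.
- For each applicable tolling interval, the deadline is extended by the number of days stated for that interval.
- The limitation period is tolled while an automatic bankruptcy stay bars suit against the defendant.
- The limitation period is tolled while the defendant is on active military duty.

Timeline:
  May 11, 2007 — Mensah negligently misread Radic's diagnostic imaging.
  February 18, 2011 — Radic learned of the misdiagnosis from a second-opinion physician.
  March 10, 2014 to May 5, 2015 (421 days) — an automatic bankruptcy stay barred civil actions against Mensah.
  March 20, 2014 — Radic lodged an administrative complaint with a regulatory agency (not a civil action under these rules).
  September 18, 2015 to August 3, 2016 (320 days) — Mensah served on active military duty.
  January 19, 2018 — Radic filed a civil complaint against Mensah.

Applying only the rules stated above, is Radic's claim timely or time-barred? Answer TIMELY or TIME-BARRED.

TIMELY

Taking the later of the act (May 11, 2007) and discovery (February 18, 2011), the claim accrued on February 18, 2011.
The untolled deadline — 5 years after February 18, 2011 — is February 18, 2016.
Because the automatic bankruptcy stay ran from March 10, 2014 to May 5, 2015, the deadline is extended by 421 days to April 14, 2017.
The defendant's active military service from September 18, 2015 to August 3, 2016 tolled the period for 320 days, extending the deadline to February 28, 2018.
Nothing else in the chronology tolls or restarts the period.
Radic filed on January 19, 2018, before the February 28, 2018 deadline, so the action is timely.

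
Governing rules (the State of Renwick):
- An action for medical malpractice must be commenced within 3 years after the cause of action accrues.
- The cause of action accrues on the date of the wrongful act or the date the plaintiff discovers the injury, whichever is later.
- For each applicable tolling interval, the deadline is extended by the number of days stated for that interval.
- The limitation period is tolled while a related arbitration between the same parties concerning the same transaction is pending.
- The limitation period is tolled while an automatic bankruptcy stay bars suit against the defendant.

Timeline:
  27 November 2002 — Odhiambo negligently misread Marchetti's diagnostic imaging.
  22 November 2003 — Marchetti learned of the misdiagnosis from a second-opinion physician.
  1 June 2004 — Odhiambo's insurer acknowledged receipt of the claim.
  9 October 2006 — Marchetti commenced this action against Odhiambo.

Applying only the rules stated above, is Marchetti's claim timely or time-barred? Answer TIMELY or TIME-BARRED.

Taking the later of the act (27 November 2002) and discovery (22 November 2003), the claim accrued on 22 November 2003.
The untolled deadline — 3 years after 22 November 2003 — is 22 November 2006.
None of the other events listed affects the running of the period under the stated rules.
Marchetti filed on 9 October 2006, before the 22 November 2006 deadline, so the action is timely.

TIMELY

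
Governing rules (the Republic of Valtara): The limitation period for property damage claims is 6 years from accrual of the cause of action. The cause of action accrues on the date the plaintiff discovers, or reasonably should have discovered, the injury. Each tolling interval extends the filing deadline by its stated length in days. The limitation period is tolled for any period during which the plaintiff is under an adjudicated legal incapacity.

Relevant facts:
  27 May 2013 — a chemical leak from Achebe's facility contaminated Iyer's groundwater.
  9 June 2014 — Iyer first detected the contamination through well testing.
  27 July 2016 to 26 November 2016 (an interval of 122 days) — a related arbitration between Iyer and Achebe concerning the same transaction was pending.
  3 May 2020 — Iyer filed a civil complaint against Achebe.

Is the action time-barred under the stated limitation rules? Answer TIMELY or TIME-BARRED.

Accrual is tied to discovery, so the period began on 9 June 2014 rather than on 27 May 2013 when the act occurred.
Adding the 6 years base period to 9 June 2014 gives a deadline of 9 June 2020, before any tolling.
Although a pending arbitration ran from 27 July 2016 to 26 November 2016, the stated rules do not make that a tolling event, so it is disregarded.
The 3 May 2020 filing precedes the 9 June 2020 deadline; the claim is timely.

TIMELY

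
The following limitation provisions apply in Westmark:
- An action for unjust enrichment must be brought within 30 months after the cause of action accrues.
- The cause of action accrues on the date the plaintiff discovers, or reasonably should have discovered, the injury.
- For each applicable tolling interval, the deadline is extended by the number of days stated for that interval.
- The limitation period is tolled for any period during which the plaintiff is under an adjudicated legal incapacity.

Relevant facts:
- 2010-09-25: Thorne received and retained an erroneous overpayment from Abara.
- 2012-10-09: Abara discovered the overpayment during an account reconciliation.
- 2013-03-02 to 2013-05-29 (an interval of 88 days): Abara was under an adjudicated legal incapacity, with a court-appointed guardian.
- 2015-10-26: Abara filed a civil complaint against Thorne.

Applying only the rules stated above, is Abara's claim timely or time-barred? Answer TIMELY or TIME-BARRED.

TIME-BARRED

Accrual is tied to discovery, so the period began on 2012-10-09 rather than on 2010-09-25 when the act occurred.
Adding the 30 months base period to 2012-10-09 gives a deadline of 2015-04-09, before any tolling.
The plaintiff's legal incapacity from 2013-03-02 to 2013-05-29 tolled the period for 88 days, extending the deadline to 2015-07-06.
Filing on 2015-10-26 missed the 2015-07-06 deadline — the action is time-barred.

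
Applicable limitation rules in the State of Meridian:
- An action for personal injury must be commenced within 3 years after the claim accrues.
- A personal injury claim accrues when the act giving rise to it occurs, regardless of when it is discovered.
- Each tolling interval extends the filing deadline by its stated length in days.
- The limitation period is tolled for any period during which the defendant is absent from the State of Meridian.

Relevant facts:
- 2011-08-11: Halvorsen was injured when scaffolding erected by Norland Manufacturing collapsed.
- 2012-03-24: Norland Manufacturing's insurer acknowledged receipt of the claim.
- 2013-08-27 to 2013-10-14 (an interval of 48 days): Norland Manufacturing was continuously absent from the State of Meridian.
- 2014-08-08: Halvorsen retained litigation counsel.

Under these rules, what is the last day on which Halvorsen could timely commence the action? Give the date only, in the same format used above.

The claim accrued on 2011-08-11, the date of the act.
The untolled deadline — 3 years after 2011-08-11 — is 2014-08-11.
The period was tolled for 48 days by the defendant's absence from the jurisdiction (2013-08-27 to 2013-10-14), pushing the deadline to 2014-09-28.
Nothing else in the chronology tolls or restarts the period.

2014-09-28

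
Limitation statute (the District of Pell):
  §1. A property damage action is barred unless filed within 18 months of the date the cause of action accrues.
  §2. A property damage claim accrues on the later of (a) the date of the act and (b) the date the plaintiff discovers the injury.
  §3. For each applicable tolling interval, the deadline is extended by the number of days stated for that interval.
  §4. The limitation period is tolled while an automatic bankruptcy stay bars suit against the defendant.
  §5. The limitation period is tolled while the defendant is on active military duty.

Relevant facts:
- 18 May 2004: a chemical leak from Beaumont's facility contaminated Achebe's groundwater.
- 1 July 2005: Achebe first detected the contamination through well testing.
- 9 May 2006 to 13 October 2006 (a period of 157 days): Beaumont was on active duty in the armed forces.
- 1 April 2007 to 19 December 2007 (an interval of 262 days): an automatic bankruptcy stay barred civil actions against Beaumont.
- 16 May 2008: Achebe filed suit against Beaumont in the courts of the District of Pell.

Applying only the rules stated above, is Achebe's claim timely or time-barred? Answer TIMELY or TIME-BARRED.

Taking the later of the act (18 May 2004) and discovery (1 July 2005), the claim accrued on 1 July 2005.
The untolled deadline — 18 months after 1 July 2005 — is 1 January 2007.
The defendant's active military service from 9 May 2006 to 13 October 2006 tolled the period for 157 days, extending the deadline to 7 June 2007.
The automatic bankruptcy stay from 1 April 2007 to 19 December 2007 tolled the period for 262 days, extending the deadline to 24 February 2008.
The 16 May 2008 filing falls after the 24 February 2008 deadline; the claim is time-barred.

TIME-BARRED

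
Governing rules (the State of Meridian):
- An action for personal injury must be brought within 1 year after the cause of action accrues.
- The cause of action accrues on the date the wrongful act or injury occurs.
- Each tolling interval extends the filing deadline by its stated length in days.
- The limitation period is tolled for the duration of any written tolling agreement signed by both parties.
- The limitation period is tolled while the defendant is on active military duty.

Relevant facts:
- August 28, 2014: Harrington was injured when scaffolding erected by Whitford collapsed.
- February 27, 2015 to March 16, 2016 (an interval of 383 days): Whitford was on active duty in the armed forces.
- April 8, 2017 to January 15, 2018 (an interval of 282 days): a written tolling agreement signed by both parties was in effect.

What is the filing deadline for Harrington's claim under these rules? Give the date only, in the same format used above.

The cause of action accrued on August 28, 2014, the date of the act.
1 year from August 28, 2014 is August 28, 2015.
The period was tolled for 383 days by the defendant's active military service (February 27, 2015 to March 16, 2016), pushing the deadline to September 14, 2016.
The written tolling agreement from April 8, 2017 to January 15, 2018 began after the period had already run on September 14, 2016, so it has no tolling effect.

September 14, 2016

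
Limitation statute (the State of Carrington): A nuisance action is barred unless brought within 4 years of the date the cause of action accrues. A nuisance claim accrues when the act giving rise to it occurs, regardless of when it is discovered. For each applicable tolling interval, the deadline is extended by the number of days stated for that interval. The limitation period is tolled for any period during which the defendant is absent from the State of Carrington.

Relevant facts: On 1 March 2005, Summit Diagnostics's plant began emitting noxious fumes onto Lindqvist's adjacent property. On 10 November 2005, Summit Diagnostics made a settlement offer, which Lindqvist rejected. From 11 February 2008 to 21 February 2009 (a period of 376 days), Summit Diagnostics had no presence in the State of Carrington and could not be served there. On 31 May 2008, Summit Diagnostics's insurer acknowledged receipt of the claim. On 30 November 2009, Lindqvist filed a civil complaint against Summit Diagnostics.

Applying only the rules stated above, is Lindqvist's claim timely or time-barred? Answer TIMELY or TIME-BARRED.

The cause of action accrued on 1 March 2005, the date of the act.
4 years from 1 March 2005 is 1 March 2009.
Because the defendant's absence from the jurisdiction ran from 11 February 2008 to 21 February 2009, the deadline is extended by 376 days to 12 March 2010.
None of the other events listed affects the running of the period under the stated rules.
The 30 November 2009 filing precedes the 12 March 2010 deadline; the claim is timely.

TIMELY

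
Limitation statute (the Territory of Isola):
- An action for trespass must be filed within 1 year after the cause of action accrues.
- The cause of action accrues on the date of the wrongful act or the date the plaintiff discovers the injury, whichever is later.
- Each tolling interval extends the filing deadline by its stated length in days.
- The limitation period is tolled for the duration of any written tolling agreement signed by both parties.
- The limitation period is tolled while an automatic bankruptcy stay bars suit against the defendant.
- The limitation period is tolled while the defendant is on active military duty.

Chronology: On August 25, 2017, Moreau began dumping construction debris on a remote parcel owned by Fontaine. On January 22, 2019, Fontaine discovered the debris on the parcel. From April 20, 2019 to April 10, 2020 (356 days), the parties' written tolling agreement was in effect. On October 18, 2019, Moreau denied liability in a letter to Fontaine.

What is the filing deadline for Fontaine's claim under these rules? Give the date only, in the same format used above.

Taking the later of the act (August 25, 2017) and discovery (January 22, 2019), the claim accrued on January 22, 2019.
The untolled deadline — 1 year after January 22, 2019 — is January 22, 2020.
Because the written tolling agreement ran from April 20, 2019 to April 10, 2020, the deadline is extended by 356 days to January 12, 2021.
None of the other events listed affects the running of the period under the stated rules.

January 12, 2021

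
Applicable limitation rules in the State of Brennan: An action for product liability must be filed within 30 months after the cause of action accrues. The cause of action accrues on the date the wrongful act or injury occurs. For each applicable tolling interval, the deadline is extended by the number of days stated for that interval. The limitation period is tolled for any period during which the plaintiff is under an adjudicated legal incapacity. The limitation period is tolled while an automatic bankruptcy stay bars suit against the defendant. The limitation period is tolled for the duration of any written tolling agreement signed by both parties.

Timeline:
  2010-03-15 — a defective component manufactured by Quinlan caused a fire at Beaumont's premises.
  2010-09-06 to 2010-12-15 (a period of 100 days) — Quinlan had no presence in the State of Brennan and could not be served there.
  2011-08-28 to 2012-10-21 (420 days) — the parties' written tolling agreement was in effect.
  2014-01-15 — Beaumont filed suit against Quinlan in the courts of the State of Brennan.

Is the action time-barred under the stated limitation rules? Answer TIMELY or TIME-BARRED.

TIME-BARRED

The claim accrued on 2010-03-15, when the wrongful act occurred.
The untolled deadline — 30 months after 2010-03-15 — is 2012-09-15.
The written tolling agreement from 2011-08-28 to 2012-10-21 tolled the period for 420 days, extending the deadline to 2013-11-09.
No stated provision tolls the period for the defendant's absence, so the interval from 2010-09-06 to 2010-12-15 has no effect on the deadline.
The 2014-01-15 filing falls after the 2013-11-09 deadline; the claim is time-barred.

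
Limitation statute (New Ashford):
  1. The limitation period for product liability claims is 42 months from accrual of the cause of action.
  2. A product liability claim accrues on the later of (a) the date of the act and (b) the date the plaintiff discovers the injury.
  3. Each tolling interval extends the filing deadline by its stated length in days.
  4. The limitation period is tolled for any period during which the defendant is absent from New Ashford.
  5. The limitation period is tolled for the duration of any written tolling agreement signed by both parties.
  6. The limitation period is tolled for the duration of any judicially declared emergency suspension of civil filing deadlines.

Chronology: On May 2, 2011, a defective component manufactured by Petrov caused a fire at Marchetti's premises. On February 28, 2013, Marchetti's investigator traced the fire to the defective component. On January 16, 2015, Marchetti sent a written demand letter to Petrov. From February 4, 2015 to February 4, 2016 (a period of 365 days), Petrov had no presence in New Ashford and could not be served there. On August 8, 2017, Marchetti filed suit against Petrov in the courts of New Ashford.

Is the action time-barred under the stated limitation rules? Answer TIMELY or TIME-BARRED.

TIMELY

The claim accrued on February 28, 2013 — the later of the May 2, 2011 act and the February 28, 2013 discovery.
Adding the 42 months base period to February 28, 2013 gives a deadline of August 28, 2016, before any tolling.
Because the defendant's absence from the jurisdiction ran from February 4, 2015 to February 4, 2016, the deadline is extended by 365 days to August 28, 2017.
None of the other events listed affects the running of the period under the stated rules.
Marchetti filed on August 8, 2017, before the August 28, 2017 deadline, so the action is timely.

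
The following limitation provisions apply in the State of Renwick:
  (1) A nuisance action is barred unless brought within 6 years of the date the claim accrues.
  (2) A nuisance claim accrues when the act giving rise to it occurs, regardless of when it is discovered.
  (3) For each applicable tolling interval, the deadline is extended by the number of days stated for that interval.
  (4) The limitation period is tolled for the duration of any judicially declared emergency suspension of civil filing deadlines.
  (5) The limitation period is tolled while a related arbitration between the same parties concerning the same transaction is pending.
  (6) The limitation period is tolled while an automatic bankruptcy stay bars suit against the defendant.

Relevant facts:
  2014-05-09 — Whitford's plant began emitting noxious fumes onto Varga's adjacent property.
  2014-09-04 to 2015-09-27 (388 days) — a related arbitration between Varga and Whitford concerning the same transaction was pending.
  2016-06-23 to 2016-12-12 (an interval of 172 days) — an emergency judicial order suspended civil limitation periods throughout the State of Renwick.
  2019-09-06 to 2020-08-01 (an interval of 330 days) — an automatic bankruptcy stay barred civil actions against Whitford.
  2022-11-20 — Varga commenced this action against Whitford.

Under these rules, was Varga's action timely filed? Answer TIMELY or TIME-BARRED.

The claim accrued on 2014-05-09, when the wrongful act occurred.
The untolled deadline — 6 years after 2014-05-09 — is 2020-05-09.
The period was tolled for 388 days by the pending related arbitration (2014-09-04 to 2015-09-27), pushing the deadline to 2021-06-01.
The emergency suspension of filing deadlines from 2016-06-23 to 2016-12-12 tolled the period for 172 days, extending the deadline to 2021-11-20.
The period was tolled for 330 days by the automatic bankruptcy stay (2019-09-06 to 2020-08-01), pushing the deadline to 2022-10-16.
Varga filed on 2022-11-20, after the 2022-10-16 deadline, so the action is time-barred.

TIME-BARRED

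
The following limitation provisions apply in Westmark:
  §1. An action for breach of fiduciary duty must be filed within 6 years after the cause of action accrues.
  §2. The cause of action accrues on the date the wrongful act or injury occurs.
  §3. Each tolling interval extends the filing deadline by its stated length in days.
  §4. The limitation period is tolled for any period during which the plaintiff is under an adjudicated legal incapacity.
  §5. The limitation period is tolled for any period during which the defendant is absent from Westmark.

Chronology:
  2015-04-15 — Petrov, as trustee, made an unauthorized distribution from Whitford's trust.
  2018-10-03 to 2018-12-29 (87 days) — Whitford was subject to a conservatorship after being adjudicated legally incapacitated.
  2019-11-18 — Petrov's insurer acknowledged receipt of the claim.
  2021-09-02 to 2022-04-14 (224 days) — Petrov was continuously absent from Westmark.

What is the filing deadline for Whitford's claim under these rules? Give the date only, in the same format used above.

The claim accrued on 2015-04-15, when the wrongful act occurred.
Adding the 6 years base period to 2015-04-15 gives a deadline of 2021-04-15, before any tolling.
The period was tolled for 87 days by the plaintiff's legal incapacity (2018-10-03 to 2018-12-29), pushing the deadline to 2021-07-11.
The defendant's absence from the jurisdiction starting 2021-09-02 came too late — the period had run on 2021-07-11 — and so does not extend the deadline.
The other events in the timeline have no effect on the limitation period under the stated rules.

2021-07-11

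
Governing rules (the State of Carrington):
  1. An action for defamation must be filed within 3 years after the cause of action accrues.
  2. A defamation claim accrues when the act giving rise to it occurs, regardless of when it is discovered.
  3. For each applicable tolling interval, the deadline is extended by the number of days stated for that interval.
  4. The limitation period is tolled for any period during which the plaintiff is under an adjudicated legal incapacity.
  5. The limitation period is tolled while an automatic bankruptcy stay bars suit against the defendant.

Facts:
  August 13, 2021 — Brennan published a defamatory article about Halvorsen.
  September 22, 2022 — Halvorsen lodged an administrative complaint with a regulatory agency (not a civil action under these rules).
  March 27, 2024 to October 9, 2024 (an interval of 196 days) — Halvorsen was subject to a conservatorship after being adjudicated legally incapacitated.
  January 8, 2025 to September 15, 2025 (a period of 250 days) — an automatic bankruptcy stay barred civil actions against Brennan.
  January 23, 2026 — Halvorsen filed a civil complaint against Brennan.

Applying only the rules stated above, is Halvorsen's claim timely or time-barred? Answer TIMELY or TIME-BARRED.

TIME-BARRED

The cause of action accrued on August 13, 2021, the date of the act.
3 years from August 13, 2021 is August 13, 2024.
The period was tolled for 196 days by the plaintiff's legal incapacity (March 27, 2024 to October 9, 2024), pushing the deadline to February 25, 2025.
The period was tolled for 250 days by the automatic bankruptcy stay (January 8, 2025 to September 15, 2025), pushing the deadline to November 2, 2025.
The other events in the timeline have no effect on the limitation period under the stated rules.
Halvorsen filed on January 23, 2026, after the November 2, 2025 deadline, so the action is time-barred.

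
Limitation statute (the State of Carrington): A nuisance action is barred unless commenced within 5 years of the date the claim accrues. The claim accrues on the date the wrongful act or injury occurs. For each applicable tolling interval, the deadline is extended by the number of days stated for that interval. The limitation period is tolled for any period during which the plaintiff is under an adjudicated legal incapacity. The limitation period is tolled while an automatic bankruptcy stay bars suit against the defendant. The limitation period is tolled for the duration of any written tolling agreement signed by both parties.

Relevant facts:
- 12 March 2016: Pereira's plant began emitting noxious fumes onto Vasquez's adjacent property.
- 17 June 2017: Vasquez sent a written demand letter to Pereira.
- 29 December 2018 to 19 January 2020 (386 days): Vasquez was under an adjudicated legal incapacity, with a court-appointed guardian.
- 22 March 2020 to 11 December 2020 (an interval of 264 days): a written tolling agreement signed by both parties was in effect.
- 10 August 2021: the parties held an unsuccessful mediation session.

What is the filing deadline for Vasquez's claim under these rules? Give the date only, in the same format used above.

22 December 2022

The claim accrued on 12 March 2016, the date of the act.
The untolled deadline — 5 years after 12 March 2016 — is 12 March 2021.
Because the plaintiff's legal incapacity ran from 29 December 2018 to 19 January 2020, the deadline is extended by 386 days to 2 April 2022.
Because the written tolling agreement ran from 22 March 2020 to 11 December 2020, the deadline is extended by 264 days to 22 December 2022.
Nothing else in the chronology tolls or restarts the period.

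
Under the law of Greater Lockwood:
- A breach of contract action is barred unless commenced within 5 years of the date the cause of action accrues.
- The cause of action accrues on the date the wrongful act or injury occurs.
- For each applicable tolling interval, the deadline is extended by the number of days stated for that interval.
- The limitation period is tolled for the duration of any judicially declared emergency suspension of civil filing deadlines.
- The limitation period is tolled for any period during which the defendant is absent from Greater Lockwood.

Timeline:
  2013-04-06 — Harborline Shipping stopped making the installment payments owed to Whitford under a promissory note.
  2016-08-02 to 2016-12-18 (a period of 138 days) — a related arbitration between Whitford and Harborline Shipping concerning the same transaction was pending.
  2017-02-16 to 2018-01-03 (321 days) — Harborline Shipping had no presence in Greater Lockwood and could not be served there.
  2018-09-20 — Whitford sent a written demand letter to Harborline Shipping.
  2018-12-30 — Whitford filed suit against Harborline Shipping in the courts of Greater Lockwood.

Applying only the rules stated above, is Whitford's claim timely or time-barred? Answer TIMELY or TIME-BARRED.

The cause of action accrued on 2013-04-06, the date of the act.
Adding the 5 years base period to 2013-04-06 gives a deadline of 2018-04-06, before any tolling.
Because the defendant's absence from the jurisdiction ran from 2017-02-16 to 2018-01-03, the deadline is extended by 321 days to 2019-02-21.
No stated provision tolls the period for a pending arbitration, so the interval from 2016-08-02 to 2016-12-18 has no effect on the deadline.
The other events in the timeline have no effect on the limitation period under the stated rules.
Whitford filed on 2018-12-30, before the 2019-02-21 deadline, so the action is timely.

TIMELY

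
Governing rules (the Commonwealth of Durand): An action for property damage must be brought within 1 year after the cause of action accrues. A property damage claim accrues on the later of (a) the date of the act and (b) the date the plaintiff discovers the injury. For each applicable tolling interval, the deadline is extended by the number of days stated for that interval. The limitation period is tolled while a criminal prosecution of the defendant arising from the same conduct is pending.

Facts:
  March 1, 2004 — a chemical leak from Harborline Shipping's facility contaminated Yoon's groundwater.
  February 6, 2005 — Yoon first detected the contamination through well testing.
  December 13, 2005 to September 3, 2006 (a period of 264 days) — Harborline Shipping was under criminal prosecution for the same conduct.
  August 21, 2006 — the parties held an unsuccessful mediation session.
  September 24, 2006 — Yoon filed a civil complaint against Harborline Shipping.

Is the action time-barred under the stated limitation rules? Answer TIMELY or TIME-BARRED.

TIMELY

The claim accrued on February 6, 2005 — the later of the March 1, 2004 act and the February 6, 2005 discovery.
Adding the 1 year base period to February 6, 2005 gives a deadline of February 6, 2006, before any tolling.
The period was tolled for 264 days by the pending criminal prosecution (December 13, 2005 to September 3, 2006), pushing the deadline to October 28, 2006.
The other events in the timeline have no effect on the limitation period under the stated rules.
Filing on September 24, 2006 beat the October 28, 2006 deadline — the action is timely.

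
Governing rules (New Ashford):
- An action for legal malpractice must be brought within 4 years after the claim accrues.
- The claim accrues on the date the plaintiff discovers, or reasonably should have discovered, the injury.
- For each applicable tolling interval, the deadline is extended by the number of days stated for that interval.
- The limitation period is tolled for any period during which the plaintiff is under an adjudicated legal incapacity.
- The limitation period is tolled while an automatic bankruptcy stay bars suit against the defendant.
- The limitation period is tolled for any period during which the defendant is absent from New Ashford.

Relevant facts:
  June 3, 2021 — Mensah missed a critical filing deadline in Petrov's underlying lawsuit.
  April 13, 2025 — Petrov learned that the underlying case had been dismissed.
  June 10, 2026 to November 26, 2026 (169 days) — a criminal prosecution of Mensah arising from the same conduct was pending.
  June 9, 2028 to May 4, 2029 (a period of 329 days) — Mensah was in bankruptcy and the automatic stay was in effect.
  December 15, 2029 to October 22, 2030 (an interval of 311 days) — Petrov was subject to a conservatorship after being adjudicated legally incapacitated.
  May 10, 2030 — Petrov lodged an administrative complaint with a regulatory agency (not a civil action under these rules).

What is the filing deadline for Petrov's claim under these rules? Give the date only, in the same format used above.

January 13, 2031

Accrual is tied to discovery, so the period began on April 13, 2025 rather than on June 3, 2021 when the act occurred.
The untolled deadline — 4 years after April 13, 2025 — is April 13, 2029.
The period was tolled for 329 days by the automatic bankruptcy stay (June 9, 2028 to May 4, 2029), pushing the deadline to March 8, 2030.
Because the plaintiff's legal incapacity ran from December 15, 2029 to October 22, 2030, the deadline is extended by 311 days to January 13, 2031.
No stated provision tolls the period for a criminal prosecution, so the interval from June 10, 2026 to November 26, 2026 has no effect on the deadline.
The other events in the timeline have no effect on the limitation period under the stated rules.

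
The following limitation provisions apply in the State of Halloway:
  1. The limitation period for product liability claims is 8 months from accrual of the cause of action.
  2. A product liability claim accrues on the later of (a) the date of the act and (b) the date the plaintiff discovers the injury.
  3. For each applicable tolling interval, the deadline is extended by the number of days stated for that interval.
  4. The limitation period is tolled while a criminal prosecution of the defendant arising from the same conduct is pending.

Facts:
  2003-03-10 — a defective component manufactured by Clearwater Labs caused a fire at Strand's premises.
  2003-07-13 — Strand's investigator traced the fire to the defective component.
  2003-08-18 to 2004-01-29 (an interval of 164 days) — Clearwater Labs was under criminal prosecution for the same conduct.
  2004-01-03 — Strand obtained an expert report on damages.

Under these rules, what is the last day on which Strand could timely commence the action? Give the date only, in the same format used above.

Taking the later of the act (2003-03-10) and discovery (2003-07-13), the claim accrued on 2003-07-13.
8 months from 2003-07-13 is 2004-03-13.
The period was tolled for 164 days by the pending criminal prosecution (2003-08-18 to 2004-01-29), pushing the deadline to 2004-08-24.
The other events in the timeline have no effect on the limitation period under the stated rules.

2004-08-24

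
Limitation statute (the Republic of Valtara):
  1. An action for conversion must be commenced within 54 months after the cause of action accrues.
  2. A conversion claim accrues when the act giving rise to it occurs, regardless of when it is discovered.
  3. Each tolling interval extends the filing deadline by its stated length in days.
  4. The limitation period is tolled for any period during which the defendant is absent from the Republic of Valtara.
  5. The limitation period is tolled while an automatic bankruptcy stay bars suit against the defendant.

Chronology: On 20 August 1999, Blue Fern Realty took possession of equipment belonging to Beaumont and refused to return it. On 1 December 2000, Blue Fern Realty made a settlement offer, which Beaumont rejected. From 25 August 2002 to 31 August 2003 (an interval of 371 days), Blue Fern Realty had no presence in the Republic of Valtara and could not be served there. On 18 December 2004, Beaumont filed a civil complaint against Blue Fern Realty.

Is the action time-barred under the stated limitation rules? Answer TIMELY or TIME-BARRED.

The claim accrued on 20 August 1999, when the wrongful act occurred.
The untolled deadline — 54 months after 20 August 1999 — is 20 February 2004.
Because the defendant's absence from the jurisdiction ran from 25 August 2002 to 31 August 2003, the deadline is extended by 371 days to 25 February 2005.
Nothing else in the chronology tolls or restarts the period.
Beaumont filed on 18 December 2004, before the 25 February 2005 deadline, so the action is timely.

TIMELY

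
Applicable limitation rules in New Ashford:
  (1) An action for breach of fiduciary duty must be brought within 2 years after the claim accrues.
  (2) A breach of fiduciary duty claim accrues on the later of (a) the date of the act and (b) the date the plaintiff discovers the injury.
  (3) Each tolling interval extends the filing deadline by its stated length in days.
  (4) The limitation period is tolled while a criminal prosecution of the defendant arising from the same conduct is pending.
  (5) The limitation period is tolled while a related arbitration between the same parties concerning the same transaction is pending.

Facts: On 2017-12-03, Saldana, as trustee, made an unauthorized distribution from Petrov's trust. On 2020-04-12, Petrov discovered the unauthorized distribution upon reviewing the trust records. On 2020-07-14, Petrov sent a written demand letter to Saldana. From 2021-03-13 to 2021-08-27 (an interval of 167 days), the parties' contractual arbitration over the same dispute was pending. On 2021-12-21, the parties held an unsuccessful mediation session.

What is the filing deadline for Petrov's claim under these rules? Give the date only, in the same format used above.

2022-09-26

The claim accrued on 2020-04-12 — the later of the 2017-12-03 act and the 2020-04-12 discovery.
Adding the 2 years base period to 2020-04-12 gives a deadline of 2022-04-12, before any tolling.
The period was tolled for 167 days by the pending related arbitration (2021-03-13 to 2021-08-27), pushing the deadline to 2022-09-26.
None of the other events listed affects the running of the period under the stated rules.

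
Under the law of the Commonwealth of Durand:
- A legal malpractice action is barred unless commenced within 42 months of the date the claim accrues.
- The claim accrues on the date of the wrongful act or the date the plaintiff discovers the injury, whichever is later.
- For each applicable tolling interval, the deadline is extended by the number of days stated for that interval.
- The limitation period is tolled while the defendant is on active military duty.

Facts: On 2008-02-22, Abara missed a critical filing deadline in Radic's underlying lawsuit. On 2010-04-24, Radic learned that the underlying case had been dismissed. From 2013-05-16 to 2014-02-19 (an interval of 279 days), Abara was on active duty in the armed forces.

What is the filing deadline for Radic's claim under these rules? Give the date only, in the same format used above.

Taking the later of the act (2008-02-22) and discovery (2010-04-24), the claim accrued on 2010-04-24.
Adding the 42 months base period to 2010-04-24 gives a deadline of 2013-10-24, before any tolling.
Because the defendant's active military service ran from 2013-05-16 to 2014-02-19, the deadline is extended by 279 days to 2014-07-30.

2014-07-30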